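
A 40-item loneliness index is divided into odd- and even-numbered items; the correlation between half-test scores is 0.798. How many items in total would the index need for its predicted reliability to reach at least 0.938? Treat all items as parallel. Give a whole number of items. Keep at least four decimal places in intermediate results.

Corrected full-test reliability: r_full = 2 × 0.798 / (1 + 0.798) ≈ 0.8877
Solve Spearman-Brown for n: n = 0.938(1 − 0.8877) / [0.8877(1 − 0.938)] = 1.9139
Items = 1.9139 × 40 ≈ 76.56 → 77

77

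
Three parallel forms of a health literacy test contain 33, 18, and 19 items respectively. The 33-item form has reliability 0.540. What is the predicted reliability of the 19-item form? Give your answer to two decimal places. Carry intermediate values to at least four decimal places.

0.40

The 18-item form is not needed; work directly from the 33-item form with n = 19/33 = 0.5758.
r_{19} = n·r / (1 + (n − 1)·r) = 0.3109 / 0.7709 ≈ 0.4033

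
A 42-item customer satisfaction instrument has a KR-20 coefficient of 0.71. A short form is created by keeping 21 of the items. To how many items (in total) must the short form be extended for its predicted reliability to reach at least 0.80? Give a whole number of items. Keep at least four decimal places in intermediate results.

69

First, r for the 21-item form: n = 21/42 = 0.5000, so r_21 = 0.5000·0.71/(1 + (0.5000 − 1)·0.71) = 0.5504
Then solve for n' with r_old = 0.5504, r_target = 0.80: n' = 0.80(1 − 0.5504)/[0.5504(1 − 0.80)] = 3.2674
Total items = 3.2674 × 21 = 68.62, rounded up to 69.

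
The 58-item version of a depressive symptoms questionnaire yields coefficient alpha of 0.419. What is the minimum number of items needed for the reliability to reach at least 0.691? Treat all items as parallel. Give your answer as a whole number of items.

180

Rearranging the Spearman-Brown formula for n,
n = r*(1 − r) / [ r (1 − r*) ]
n = [0.691 × 0.581] / [0.419 × 0.309]
n = 0.401471 / 0.129471 ≈ 3.1009
So the test needs 3.1009 × 58 ≈ 179.85 items; rounding up, 180.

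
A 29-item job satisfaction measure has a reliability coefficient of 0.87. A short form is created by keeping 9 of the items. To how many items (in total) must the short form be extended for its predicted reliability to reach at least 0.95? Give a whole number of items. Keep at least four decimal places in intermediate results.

83

Short-form reliability: n = 9/29 = 0.3103; r_9 = n·r/(1+(n−1)r) ≈ 0.6750
Length factor from the short form to reach 0.95: n' = 0.95(1 − 0.6750) / [0.6750(1 − 0.95)] ≈ 9.1481
Total items = 9.1481 × 9 = 82.33, rounded up to 83.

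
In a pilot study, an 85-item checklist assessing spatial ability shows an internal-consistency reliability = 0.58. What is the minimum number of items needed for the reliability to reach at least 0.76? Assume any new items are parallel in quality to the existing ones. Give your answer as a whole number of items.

Spearman-Brown solved for the length factor n:
n = r_target (1 − r_old) / [ r_old (1 − r_target) ]
n = 0.76(1 − 0.58) / [0.58(1 − 0.76)]
n = 0.3192 / 0.1392 ≈ 2.2931
Items needed = n × 85 = 2.2931 × 85 ≈ 194.91 → round up to 195

195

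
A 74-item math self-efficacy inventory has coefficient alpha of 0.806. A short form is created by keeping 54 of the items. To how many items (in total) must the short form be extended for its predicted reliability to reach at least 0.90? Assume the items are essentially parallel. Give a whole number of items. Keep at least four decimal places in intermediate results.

Short-form reliability: n = 54/74 = 0.7297; r_54 = n·r/(1+(n−1)r) ≈ 0.7520
Then solve for n' with r_old = 0.7520, r_target = 0.90: n' = 0.90(1 − 0.7520)/[0.7520(1 − 0.90)] = 2.9681
Total items = 2.9681 × 54 = 160.28, rounded up to 161.

161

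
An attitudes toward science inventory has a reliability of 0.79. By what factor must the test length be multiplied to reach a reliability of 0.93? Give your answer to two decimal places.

Spearman-Brown solved for the length factor n:
n = r_target (1 − r_old) / [ r_old (1 − r_target) ]
n = 0.93(1 − 0.79) / [0.79(1 − 0.93)]
  = 0.1953 / 0.0553 = 3.5316

3.53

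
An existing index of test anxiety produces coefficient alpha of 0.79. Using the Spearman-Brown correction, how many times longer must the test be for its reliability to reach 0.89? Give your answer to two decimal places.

n = 0.89 × (1 − 0.79) / [ 0.79 × (1 − 0.89) ]
n = 0.1869 / 0.0869 ≈ 2.1507

2.15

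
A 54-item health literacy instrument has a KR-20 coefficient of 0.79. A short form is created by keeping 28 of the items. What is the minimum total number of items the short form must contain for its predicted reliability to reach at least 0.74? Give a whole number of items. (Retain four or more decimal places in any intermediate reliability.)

41

Short-form reliability: n = 28/54 = 0.5185; r_28 = n·r/(1+(n−1)r) ≈ 0.6611
Then solve for n' with r_old = 0.6611, r_target = 0.74: n' = 0.74(1 − 0.6611)/[0.6611(1 − 0.74)] = 1.4590
Items = 1.4590 × 28 ≈ 40.85 → 41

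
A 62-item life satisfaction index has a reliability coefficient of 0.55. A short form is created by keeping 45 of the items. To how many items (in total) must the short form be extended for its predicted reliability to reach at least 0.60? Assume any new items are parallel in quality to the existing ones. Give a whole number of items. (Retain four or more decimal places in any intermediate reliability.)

Short-form reliability: n = 45/62 = 0.7258; r_45 = n·r/(1+(n−1)r) ≈ 0.4701
Length factor from the short form to reach 0.60: n' = 0.60(1 − 0.4701) / [0.4701(1 − 0.60)] ≈ 1.6908
Total items = 1.6908 × 45 = 76.09, rounded up to 77.

77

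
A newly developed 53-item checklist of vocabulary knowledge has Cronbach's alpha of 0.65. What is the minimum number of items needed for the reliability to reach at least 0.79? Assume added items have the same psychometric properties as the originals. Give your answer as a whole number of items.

108

n = [0.79 × 0.35] / [0.65 × 0.21]
  = 0.2765 / 0.1365 = 2.0256
2.0256 × 53 = 107.36 → 108 items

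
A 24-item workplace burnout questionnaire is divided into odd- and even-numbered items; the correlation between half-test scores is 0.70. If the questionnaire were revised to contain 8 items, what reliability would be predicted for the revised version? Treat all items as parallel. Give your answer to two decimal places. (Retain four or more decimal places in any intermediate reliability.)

0.61

Spearman-Brown correction (n = 2): r_full = 2·0.70/(1 + 0.70) = 0.8235
Then adjust to 8 items: n = 8/24 = 0.3333
r_new = n·r_full / (1 + (n − 1)·r_full) = 0.2745 / 0.4510 ≈ 0.6086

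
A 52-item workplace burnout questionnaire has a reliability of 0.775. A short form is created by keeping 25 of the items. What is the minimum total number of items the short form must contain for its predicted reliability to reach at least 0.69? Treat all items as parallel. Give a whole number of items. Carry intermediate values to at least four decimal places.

34

First, r for the 25-item form: n = 25/52 = 0.4808, so r_25 = 0.4808·0.775/(1 + (0.4808 − 1)·0.775) = 0.6235
Then solve for n' with r_old = 0.6235, r_target = 0.69: n' = 0.69(1 − 0.6235)/[0.6235(1 − 0.69)] = 1.3441
Items = 1.3441 × 25 ≈ 33.60 → 34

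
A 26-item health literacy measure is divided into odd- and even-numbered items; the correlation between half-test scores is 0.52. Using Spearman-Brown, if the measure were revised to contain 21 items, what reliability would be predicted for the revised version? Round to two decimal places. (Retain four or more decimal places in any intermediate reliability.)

First correct the split-half correlation to full-test reliability: r_full = 2 × 0.52 / (1 + 0.52) ≈ 0.6842
Then adjust to 21 items: n = 21/26 = 0.8077
r_new = n·r_full / (1 + (n − 1)·r_full) = 0.5526 / 0.8684 ≈ 0.6363

0.64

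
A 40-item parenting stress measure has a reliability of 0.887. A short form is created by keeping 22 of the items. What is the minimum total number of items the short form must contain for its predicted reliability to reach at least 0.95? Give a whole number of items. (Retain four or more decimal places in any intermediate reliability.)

Short-form reliability: n = 22/40 = 0.5500; r_22 = n·r/(1+(n−1)r) ≈ 0.8119
Length factor from the short form to reach 0.95: n' = 0.95(1 − 0.8119) / [0.8119(1 − 0.95)] ≈ 4.4019
Items = 4.4019 × 22 ≈ 96.84 → 97

97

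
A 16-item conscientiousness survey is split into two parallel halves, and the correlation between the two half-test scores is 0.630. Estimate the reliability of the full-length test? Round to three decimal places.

0.773

Each half is half the length of the full test, so the full test is n = 2 times a half.
r_full = 2(0.630) / (1 + 0.630)
r_full = 1.2600 / 1.6300 ≈ 0.7730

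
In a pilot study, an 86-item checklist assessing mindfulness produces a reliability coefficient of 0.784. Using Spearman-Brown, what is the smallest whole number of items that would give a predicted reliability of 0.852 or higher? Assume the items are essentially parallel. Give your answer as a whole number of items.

Invert Spearman-Brown to solve for n:
n = r_target (1 − r_old) / [ r_old (1 − r_target) ]
n = 0.852(1 − 0.784) / [0.784(1 − 0.852)]
n = 0.184032 / 0.116032 ≈ 1.5860
1.5860 × 86 = 136.40 → 137 items

137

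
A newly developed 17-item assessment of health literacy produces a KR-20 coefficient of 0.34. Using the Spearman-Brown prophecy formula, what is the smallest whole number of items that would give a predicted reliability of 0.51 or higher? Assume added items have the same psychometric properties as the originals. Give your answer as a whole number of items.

Spearman-Brown solved for the length factor n:
n = r*(1 − r) / [ r (1 − r*) ]
n = 0.51(1 − 0.34) / [0.34(1 − 0.51)]
  = 0.3366 / 0.1666 = 2.0204
Items needed = n × 17 = 2.0204 × 17 ≈ 34.35 → round up to 35

35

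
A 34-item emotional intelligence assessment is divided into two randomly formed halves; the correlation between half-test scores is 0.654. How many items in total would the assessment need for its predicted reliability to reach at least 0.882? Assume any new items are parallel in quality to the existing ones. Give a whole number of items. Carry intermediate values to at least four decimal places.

68

r_full = 2(0.654)/(1 + 0.654) = 0.7908
n = r_tgt(1 − r_full) / [r_full(1 − r_tgt)] = 0.882 × 0.2092 / (0.7908 × 0.118) ≈ 1.9773
Items = 1.9773 × 34 ≈ 67.23 → 68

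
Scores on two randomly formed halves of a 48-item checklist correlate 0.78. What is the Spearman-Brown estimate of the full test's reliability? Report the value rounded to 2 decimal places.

0.88

Apply the Spearman-Brown correction with n = 2:
r_full = 2(0.78) / (1 + 0.78)
r_full = 1.5600 / 1.7800 ≈ 0.8764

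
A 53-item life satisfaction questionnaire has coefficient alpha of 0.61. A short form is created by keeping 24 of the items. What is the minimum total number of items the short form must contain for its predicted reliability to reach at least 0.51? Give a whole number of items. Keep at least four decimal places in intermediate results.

First, r for the 24-item form: n = 24/53 = 0.4528, so r_24 = 0.4528·0.61/(1 + (0.4528 − 1)·0.61) = 0.4146
Length factor from the short form to reach 0.51: n' = 0.51(1 − 0.4146) / [0.4146(1 − 0.51)] ≈ 1.4696
Total items = 1.4696 × 24 = 35.27, rounded up to 36.

36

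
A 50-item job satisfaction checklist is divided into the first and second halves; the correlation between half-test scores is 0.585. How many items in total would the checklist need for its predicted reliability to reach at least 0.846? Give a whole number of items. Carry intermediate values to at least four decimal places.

Corrected full-test reliability: r_full = 2 × 0.585 / (1 + 0.585) ≈ 0.7382
Solve Spearman-Brown for n: n = 0.846(1 − 0.7382) / [0.7382(1 − 0.846)] = 1.9483
Required items = 1.9483 × 50 = 97.41, so 98 items.

98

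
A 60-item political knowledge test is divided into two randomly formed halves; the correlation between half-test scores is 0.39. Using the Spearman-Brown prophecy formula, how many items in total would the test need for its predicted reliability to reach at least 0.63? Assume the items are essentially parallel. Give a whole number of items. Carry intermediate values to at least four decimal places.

Corrected full-test reliability: r_full = 2 × 0.39 / (1 + 0.39) ≈ 0.5612
Solve Spearman-Brown for n: n = 0.63(1 − 0.5612) / [0.5612(1 − 0.63)] = 1.3313
Items = 1.3313 × 60 ≈ 79.88 → 80

80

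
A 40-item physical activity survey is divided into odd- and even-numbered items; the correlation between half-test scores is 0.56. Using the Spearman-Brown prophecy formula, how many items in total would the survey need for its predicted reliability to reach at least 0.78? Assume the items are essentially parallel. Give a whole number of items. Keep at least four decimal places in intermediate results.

56

r_full = 2(0.56)/(1 + 0.56) = 0.7179
n = r_tgt(1 − r_full) / [r_full(1 − r_tgt)] = 0.78 × 0.2821 / (0.7179 × 0.22) ≈ 1.3932
Items = 1.3932 × 40 ≈ 55.73 → 56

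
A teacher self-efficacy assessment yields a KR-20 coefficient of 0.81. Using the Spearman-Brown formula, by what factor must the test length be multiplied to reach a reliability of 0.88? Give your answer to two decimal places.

1.72

Invert Spearman-Brown to solve for n:
n = r_target (1 − r_old) / [ r_old (1 − r_target) ]
n = 0.88(1 − 0.81) / [0.81(1 − 0.88)]
  = 0.1672 / 0.0972 = 1.7202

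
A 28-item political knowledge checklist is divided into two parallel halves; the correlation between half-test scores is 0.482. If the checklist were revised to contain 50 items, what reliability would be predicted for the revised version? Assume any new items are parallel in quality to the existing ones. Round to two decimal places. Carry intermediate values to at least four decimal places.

First correct the split-half correlation to full-test reliability: r_full = 2 × 0.482 / (1 + 0.482) ≈ 0.6505
Then adjust to 50 items: n = 50/28 = 1.7857
r_new = n·r_full / (1 + (n − 1)·r_full) = 1.1616 / 1.5111 ≈ 0.7687

0.77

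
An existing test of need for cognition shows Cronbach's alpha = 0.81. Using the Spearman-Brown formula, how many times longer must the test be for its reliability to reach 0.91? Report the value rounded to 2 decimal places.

n = 0.91(1 − 0.81) / [0.81(1 − 0.91)]
  = 0.1729 / 0.0729 = 2.3717

2.37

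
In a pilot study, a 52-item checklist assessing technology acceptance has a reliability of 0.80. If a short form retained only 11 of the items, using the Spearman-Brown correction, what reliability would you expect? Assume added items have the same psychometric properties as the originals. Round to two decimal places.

0.46

Length ratio n = 11/52 = 0.2115
By Spearman-Brown, r_new = n r / (1 + (n − 1) r).
r_new = 0.2115·0.80 / [1 + (0.2115 − 1)·0.80]
r_new = 0.1692 / 0.3692 ≈ 0.4583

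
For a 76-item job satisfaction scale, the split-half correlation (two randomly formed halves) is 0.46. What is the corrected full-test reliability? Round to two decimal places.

The full test is twice the length of either half (n = 2).
r_full = 2(0.46) / (1 + 0.46)
       = 0.9200 / 1.4600 = 0.6301

0.63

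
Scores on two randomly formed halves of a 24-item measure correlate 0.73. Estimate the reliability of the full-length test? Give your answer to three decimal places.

Each half is half the length of the full test, so the full test is n = 2 times a half.
r_full = 2r_hh / (1 + r_hh) = 2 × 0.73 / (1 + 0.73)
r_full = 1.4600 / 1.7300 ≈ 0.8439

0.844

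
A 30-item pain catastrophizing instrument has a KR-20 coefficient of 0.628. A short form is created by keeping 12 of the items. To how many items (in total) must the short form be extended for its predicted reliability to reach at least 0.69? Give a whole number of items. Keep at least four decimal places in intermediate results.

40

First, r for the 12-item form: n = 12/30 = 0.4000, so r_12 = 0.4000·0.628/(1 + (0.4000 − 1)·0.628) = 0.4031
Length factor from the short form to reach 0.69: n' = 0.69(1 − 0.4031) / [0.4031(1 − 0.69)] ≈ 3.2959
Items = 3.2959 × 12 ≈ 39.55 → 40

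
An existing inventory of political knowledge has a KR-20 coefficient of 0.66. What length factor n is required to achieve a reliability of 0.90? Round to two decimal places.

Rearranging the Spearman-Brown formula for n,
n = r*(1 − r) / [ r (1 − r*) ]
n = 0.90 × (1 − 0.66) / [ 0.66 × (1 − 0.90) ]
  = 0.3060 / 0.0660 = 4.6364

4.64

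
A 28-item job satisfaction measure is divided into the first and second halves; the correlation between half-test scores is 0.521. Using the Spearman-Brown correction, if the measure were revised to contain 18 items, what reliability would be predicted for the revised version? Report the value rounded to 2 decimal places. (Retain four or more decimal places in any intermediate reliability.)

0.58

Full-test reliability from the split-half r: r_full = 2(0.521)/(1 + 0.521) = 0.6851
Then adjust to 18 items: n = 18/28 = 0.6429
r_new = n·r_full / (1 + (n − 1)·r_full) = 0.4405 / 0.7554 ≈ 0.5831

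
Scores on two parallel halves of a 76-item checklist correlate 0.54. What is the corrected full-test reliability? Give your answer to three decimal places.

0.701

Apply the Spearman-Brown correction with n = 2:
r_full = 2r_hh / (1 + r_hh) = 2 × 0.54 / (1 + 0.54)
r_full = 1.0800 / 1.5400 ≈ 0.7013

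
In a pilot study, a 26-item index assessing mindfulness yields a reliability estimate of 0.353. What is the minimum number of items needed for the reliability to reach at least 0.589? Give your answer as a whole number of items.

69

n = 0.589 × (1 − 0.353) / [ 0.353 × (1 − 0.589) ]
n = 0.381083 / 0.145083 ≈ 2.6267
2.6267 × 26 = 68.29 → 69 items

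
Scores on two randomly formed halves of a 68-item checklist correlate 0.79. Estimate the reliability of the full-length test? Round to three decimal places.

0.883

Each half is half the length of the full test, so the full test is n = 2 times a half.
r_full = 2r_hh / (1 + r_hh) = 2 × 0.79 / (1 + 0.79)
       = 1.5800 / 1.7900 = 0.8827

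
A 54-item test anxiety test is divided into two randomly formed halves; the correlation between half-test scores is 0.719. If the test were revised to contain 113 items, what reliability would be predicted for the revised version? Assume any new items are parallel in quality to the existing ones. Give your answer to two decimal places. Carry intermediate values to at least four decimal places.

First correct the split-half correlation to full-test reliability: r_full = 2 × 0.719 / (1 + 0.719) ≈ 0.8365
Length factor from 54 to 113 items: n = 113/54 = 2.0926
r_new = n·r_full / (1 + (n − 1)·r_full) = 1.7505 / 1.9140 ≈ 0.9146

0.91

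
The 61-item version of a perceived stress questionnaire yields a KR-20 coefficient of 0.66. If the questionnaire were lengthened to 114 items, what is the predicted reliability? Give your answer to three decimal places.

0.784

The new length is 114/61 = 1.8689 times the old.
r_new = 1.8689·0.66 / [1 + (1.8689 − 1)·0.66]
r_new = 1.2335 / 1.5735 ≈ 0.7839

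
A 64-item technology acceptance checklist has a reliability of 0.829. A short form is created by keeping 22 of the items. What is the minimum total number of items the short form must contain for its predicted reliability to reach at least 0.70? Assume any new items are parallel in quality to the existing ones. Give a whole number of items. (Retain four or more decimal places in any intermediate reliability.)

Short-form reliability: n = 22/64 = 0.3438; r_22 = n·r/(1+(n−1)r) ≈ 0.6250
Then solve for n' with r_old = 0.6250, r_target = 0.70: n' = 0.70(1 − 0.6250)/[0.6250(1 − 0.70)] = 1.4000
Total items = 1.4000 × 22 = 30.80, rounded up to 31.

31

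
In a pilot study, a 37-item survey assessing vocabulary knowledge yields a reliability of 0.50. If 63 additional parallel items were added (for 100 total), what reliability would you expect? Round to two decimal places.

The new length is 100/37 = 2.7027 times the old.
Spearman-Brown: r_new = n·r / (1 + (n − 1)·r)
r_new = 2.7027·0.50 / [1 + (2.7027 − 1)·0.50]
r_new = 1.3514 / 1.8514 ≈ 0.7299

0.73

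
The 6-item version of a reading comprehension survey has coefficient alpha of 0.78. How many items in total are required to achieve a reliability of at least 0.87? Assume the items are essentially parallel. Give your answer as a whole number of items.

Rearranging the Spearman-Brown formula for n,
n = r*(1 − r) / [ r (1 − r*) ]
n = 0.87(1 − 0.78) / [0.78(1 − 0.87)]
  = 0.1914 / 0.1014 = 1.8876
1.8876 × 6 = 11.33 → 12 items

12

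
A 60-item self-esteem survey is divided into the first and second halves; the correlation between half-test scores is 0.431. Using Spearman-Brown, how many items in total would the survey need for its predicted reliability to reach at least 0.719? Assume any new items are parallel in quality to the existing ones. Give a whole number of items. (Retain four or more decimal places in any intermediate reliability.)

102

r_full = 2(0.431)/(1 + 0.431) = 0.6024
Solve Spearman-Brown for n: n = 0.719(1 − 0.6024) / [0.6024(1 − 0.719)] = 1.6888
Items = 1.6888 × 60 ≈ 101.33 → 102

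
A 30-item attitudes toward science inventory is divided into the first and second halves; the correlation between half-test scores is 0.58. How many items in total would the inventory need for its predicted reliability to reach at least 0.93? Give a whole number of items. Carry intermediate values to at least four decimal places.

Corrected full-test reliability: r_full = 2 × 0.58 / (1 + 0.58) ≈ 0.7342
Solve Spearman-Brown for n: n = 0.93(1 − 0.7342) / [0.7342(1 − 0.93)] = 4.8098
Items = 4.8098 × 30 ≈ 144.29 → 145

145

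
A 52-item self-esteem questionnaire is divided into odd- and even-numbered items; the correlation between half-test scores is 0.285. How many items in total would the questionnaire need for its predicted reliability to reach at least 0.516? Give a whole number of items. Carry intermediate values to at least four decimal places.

Corrected full-test reliability: r_full = 2 × 0.285 / (1 + 0.285) ≈ 0.4436
n = r_tgt(1 − r_full) / [r_full(1 − r_tgt)] = 0.516 × 0.5564 / (0.4436 × 0.484) ≈ 1.3372
Items = 1.3372 × 52 ≈ 69.53 → 70

70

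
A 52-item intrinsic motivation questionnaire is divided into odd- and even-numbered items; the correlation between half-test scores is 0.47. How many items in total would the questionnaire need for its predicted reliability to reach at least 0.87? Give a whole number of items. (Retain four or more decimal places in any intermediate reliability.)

Corrected full-test reliability: r_full = 2 × 0.47 / (1 + 0.47) ≈ 0.6395
Solve Spearman-Brown for n: n = 0.87(1 − 0.6395) / [0.6395(1 − 0.87)] = 3.7726
Items = 3.7726 × 52 ≈ 196.18 → 197

197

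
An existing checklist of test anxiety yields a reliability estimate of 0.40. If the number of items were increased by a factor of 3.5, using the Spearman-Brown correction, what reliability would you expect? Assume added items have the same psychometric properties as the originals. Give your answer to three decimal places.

r_new = 3.5·0.40 / [1 + (3.5 − 1)·0.40]
     = 1.4000 / 2.0000 = 0.7000

0.700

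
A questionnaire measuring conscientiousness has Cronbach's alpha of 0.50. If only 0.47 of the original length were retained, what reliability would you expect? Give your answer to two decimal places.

Spearman-Brown: r_new = n·r / (1 + (n − 1)·r)
r_new = (0.47 × 0.50) / (1 + (0.47 − 1) × 0.50)
     = 0.2350 / 0.7350 = 0.3197

0.32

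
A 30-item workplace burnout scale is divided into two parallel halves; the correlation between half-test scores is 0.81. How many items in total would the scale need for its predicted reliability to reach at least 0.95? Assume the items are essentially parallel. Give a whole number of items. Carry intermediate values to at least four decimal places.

r_full = 2(0.81)/(1 + 0.81) = 0.8950
n = r_tgt(1 − r_full) / [r_full(1 − r_tgt)] = 0.95 × 0.1050 / (0.8950 × 0.05) ≈ 2.2291
Items = 2.2291 × 30 ≈ 66.87 → 67

67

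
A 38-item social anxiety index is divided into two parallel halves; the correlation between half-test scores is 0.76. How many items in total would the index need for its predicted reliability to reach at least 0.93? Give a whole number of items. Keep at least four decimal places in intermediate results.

r_full = 2(0.76)/(1 + 0.76) = 0.8636
n = r_tgt(1 − r_full) / [r_full(1 − r_tgt)] = 0.93 × 0.1364 / (0.8636 × 0.07) ≈ 2.0984
Required items = 2.0984 × 38 = 79.74, so 80 items.

80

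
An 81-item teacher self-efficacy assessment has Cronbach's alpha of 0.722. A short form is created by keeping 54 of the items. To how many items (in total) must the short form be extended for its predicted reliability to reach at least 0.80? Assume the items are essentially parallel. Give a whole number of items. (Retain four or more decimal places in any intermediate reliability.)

Short-form reliability: n = 54/81 = 0.6667; r_54 = n·r/(1+(n−1)r) ≈ 0.6339
Length factor from the short form to reach 0.80: n' = 0.80(1 − 0.6339) / [0.6339(1 − 0.80)] ≈ 2.3101
Total items = 2.3101 × 54 = 124.75, rounded up to 125.

125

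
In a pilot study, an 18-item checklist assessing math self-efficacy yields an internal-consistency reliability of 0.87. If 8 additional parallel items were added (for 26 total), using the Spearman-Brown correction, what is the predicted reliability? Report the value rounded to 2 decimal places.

The new length is 26/18 = 1.4444 times the old.
r_new = (1.4444 × 0.87) / (1 + (1.4444 − 1) × 0.87)
     = 1.2566 / 1.3866 = 0.9062

0.91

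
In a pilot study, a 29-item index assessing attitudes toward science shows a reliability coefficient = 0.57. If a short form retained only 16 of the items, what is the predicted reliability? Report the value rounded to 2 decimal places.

0.42

Length ratio n = 16/29 = 0.5517
r_new = (0.5517 × 0.57) / (1 + (0.5517 − 1) × 0.57)
r_new = 0.3145 / 0.7445 ≈ 0.4224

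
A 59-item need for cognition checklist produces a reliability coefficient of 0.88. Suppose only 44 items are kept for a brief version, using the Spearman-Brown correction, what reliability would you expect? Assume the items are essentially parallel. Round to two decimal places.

0.85

Length ratio n = 44/59 = 0.7458
By Spearman-Brown, r_new = n r / (1 + (n − 1) r).
r_new = 0.7458·0.88 / [1 + (0.7458 − 1)·0.88]
r_new = 0.6563 / 0.7763 ≈ 0.8454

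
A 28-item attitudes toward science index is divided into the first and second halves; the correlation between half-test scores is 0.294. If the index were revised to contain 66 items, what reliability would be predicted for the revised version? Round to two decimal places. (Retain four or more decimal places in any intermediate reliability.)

First correct the split-half correlation to full-test reliability: r_full = 2 × 0.294 / (1 + 0.294) ≈ 0.4544
Then adjust to 66 items: n = 66/28 = 2.3571
r_new = n·r_full / (1 + (n − 1)·r_full) = 1.0711 / 1.6167 ≈ 0.6625

0.66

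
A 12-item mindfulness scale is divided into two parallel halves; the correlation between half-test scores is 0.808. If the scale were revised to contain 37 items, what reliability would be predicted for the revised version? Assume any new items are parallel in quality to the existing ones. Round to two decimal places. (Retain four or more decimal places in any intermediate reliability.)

0.96

Spearman-Brown correction (n = 2): r_full = 2·0.808/(1 + 0.808) = 0.8938
Length factor from 12 to 37 items: n = 37/12 = 3.0833
r_new = n·r_full / (1 + (n − 1)·r_full) = 2.7559 / 2.8621 ≈ 0.9629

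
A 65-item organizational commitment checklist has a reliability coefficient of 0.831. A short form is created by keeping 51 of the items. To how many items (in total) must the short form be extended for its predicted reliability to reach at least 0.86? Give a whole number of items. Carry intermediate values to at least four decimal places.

Short-form reliability: n = 51/65 = 0.7846; r_51 = n·r/(1+(n−1)r) ≈ 0.7942
Then solve for n' with r_old = 0.7942, r_target = 0.86: n' = 0.86(1 − 0.7942)/[0.7942(1 − 0.86)] = 1.5918
Total items = 1.5918 × 51 = 81.18, rounded up to 82.

82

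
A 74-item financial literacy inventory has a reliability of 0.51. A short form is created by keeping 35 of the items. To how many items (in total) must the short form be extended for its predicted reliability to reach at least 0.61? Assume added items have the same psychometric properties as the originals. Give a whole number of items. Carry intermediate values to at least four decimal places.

First, r for the 35-item form: n = 35/74 = 0.4730, so r_35 = 0.4730·0.51/(1 + (0.4730 − 1)·0.51) = 0.3299
Then solve for n' with r_old = 0.3299, r_target = 0.61: n' = 0.61(1 − 0.3299)/[0.3299(1 − 0.61)] = 3.1770
Total items = 3.1770 × 35 = 111.20, rounded up to 112.

112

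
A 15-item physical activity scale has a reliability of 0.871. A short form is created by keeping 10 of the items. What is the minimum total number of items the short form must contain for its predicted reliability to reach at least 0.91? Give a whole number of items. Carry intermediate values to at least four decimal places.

23

Short-form reliability: n = 10/15 = 0.6667; r_10 = n·r/(1+(n−1)r) ≈ 0.8182
Then solve for n' with r_old = 0.8182, r_target = 0.91: n' = 0.91(1 − 0.8182)/[0.8182(1 − 0.91)] = 2.2466
Items = 2.2466 × 10 ≈ 22.47 → 23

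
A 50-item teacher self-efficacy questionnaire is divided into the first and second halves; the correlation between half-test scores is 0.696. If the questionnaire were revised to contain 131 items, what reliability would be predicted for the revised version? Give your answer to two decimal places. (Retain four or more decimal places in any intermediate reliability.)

0.92

Full-test reliability from the split-half r: r_full = 2(0.696)/(1 + 0.696) = 0.8208
Then adjust to 131 items: n = 131/50 = 2.6200
r_new = n·r_full / (1 + (n − 1)·r_full) = 2.1505 / 2.3297 ≈ 0.9231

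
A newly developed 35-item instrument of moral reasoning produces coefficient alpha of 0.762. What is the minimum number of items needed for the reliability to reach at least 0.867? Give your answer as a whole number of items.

72

n = 0.867(1 − 0.762) / [0.762(1 − 0.867)]
n = 0.206346 / 0.101346 ≈ 2.0361
So the test needs 2.0361 × 35 ≈ 71.26 items; rounding up, 72.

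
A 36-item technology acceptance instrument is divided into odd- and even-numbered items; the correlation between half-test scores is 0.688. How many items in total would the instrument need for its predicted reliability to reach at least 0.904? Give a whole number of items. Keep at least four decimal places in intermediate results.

77

Corrected full-test reliability: r_full = 2 × 0.688 / (1 + 0.688) ≈ 0.8152
Solve Spearman-Brown for n: n = 0.904(1 − 0.8152) / [0.8152(1 − 0.904)] = 2.1347
Required items = 2.1347 × 36 = 76.85, so 77 items.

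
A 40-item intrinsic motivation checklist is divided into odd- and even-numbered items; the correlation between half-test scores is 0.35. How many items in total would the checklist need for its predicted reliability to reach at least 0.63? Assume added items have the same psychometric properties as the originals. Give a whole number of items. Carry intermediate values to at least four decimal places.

Corrected full-test reliability: r_full = 2 × 0.35 / (1 + 0.35) ≈ 0.5185
Solve Spearman-Brown for n: n = 0.63(1 − 0.5185) / [0.5185(1 − 0.63)] = 1.5812
Items = 1.5812 × 40 ≈ 63.25 → 64

64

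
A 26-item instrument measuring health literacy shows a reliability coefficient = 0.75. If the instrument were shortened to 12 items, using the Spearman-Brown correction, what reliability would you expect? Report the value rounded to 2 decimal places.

Length ratio n = 12/26 = 0.4615
Apply the Spearman-Brown prophecy formula, r' = nr / [1 + (n − 1)r]:
r_new = (0.4615 × 0.75) / (1 + (0.4615 − 1) × 0.75)
     = 0.3461 / 0.5961 = 0.5806

0.58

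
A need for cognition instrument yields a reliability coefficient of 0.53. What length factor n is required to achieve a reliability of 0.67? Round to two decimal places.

1.80

Rearranging the Spearman-Brown formula for n,
n = r*(1 − r) / [ r (1 − r*) ]
n = [0.67 × 0.47] / [0.53 × 0.33]
n = 0.3149 / 0.1749 ≈ 1.8005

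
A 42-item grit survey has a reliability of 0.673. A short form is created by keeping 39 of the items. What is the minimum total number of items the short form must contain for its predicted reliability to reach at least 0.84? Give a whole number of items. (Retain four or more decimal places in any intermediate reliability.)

108

Short-form reliability: n = 39/42 = 0.9286; r_39 = n·r/(1+(n−1)r) ≈ 0.6565
Then solve for n' with r_old = 0.6565, r_target = 0.84: n' = 0.84(1 − 0.6565)/[0.6565(1 − 0.84)] = 2.7470
Items = 2.7470 × 39 ≈ 107.13 → 108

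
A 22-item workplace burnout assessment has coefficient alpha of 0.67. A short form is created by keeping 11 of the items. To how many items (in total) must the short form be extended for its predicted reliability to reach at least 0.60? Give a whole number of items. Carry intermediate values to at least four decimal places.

Short-form reliability: n = 11/22 = 0.5000; r_11 = n·r/(1+(n−1)r) ≈ 0.5038
Then solve for n' with r_old = 0.5038, r_target = 0.60: n' = 0.60(1 − 0.5038)/[0.5038(1 − 0.60)] = 1.4774
Total items = 1.4774 × 11 = 16.25, rounded up to 17.

17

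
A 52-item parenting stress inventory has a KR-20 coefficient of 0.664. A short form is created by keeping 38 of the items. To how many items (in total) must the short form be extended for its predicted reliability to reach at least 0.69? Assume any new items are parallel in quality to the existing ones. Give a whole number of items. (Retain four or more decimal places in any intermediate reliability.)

Short-form reliability: n = 38/52 = 0.7308; r_38 = n·r/(1+(n−1)r) ≈ 0.5909
Length factor from the short form to reach 0.69: n' = 0.69(1 − 0.5909) / [0.5909(1 − 0.69)] ≈ 1.5410
Total items = 1.5410 × 38 = 58.56, rounded up to 59.

59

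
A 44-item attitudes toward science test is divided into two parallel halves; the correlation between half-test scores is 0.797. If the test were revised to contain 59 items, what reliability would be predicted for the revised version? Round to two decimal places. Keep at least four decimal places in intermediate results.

0.91

Full-test reliability from the split-half r: r_full = 2(0.797)/(1 + 0.797) = 0.8870
Then adjust to 59 items: n = 59/44 = 1.3409
r_new = n·r_full / (1 + (n − 1)·r_full) = 1.1894 / 1.3024 ≈ 0.9132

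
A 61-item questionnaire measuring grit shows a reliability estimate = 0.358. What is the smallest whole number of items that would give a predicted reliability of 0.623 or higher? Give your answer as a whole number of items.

181

Spearman-Brown solved for the length factor n:
n = r*(1 − r) / [ r (1 − r*) ]
n = 0.623 × (1 − 0.358) / [ 0.358 × (1 − 0.623) ]
  = 0.399966 / 0.134966 = 2.9635
Items needed = n × 61 = 2.9635 × 61 ≈ 180.77 → round up to 181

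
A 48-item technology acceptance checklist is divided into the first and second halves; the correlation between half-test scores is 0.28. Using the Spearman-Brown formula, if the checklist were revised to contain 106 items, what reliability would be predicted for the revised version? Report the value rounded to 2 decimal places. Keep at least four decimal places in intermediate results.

Spearman-Brown correction (n = 2): r_full = 2·0.28/(1 + 0.28) = 0.4375
Length factor from 48 to 106 items: n = 106/48 = 2.2083
r_new = n·r_full / (1 + (n − 1)·r_full) = 0.9661 / 1.5286 ≈ 0.6320

0.63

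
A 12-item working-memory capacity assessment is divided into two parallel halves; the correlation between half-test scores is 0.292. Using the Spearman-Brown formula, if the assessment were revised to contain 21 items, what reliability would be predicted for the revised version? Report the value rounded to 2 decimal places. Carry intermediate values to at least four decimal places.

Spearman-Brown correction (n = 2): r_full = 2·0.292/(1 + 0.292) = 0.4520
Length factor from 12 to 21 items: n = 21/12 = 1.7500
r_new = n·r_full / (1 + (n − 1)·r_full) = 0.7910 / 1.3390 ≈ 0.5907

0.59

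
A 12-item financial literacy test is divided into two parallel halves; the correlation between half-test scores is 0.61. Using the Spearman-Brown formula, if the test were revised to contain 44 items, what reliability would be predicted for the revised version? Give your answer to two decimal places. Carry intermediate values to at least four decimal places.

0.92

Full-test reliability from the split-half r: r_full = 2(0.61)/(1 + 0.61) = 0.7578
Then adjust to 44 items: n = 44/12 = 3.6667
r_new = n·r_full / (1 + (n − 1)·r_full) = 2.7786 / 3.0208 ≈ 0.9198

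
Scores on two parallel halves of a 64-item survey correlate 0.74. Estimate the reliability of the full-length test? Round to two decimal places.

0.85

r_full = 2r_hh / (1 + r_hh) = 2 × 0.74 / (1 + 0.74)
       = 1.4800 / 1.7400 = 0.8506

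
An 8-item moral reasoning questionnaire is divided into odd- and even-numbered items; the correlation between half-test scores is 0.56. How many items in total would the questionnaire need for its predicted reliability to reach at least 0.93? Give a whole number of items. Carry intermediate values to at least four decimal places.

r_full = 2(0.56)/(1 + 0.56) = 0.7179
n = r_tgt(1 − r_full) / [r_full(1 − r_tgt)] = 0.93 × 0.2821 / (0.7179 × 0.07) ≈ 5.2206
Items = 5.2206 × 8 ≈ 41.76 → 42

42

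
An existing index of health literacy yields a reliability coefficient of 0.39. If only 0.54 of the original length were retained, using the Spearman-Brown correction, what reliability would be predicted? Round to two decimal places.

r_new = (0.54 × 0.39) / (1 + (0.54 − 1) × 0.39)
r_new = 0.2106 / 0.8206 ≈ 0.2566

0.26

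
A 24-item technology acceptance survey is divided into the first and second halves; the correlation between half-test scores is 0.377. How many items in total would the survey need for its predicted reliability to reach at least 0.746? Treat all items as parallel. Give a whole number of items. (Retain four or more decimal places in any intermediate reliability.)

Corrected full-test reliability: r_full = 2 × 0.377 / (1 + 0.377) ≈ 0.5476
Solve Spearman-Brown for n: n = 0.746(1 − 0.5476) / [0.5476(1 − 0.746)] = 2.4264
Items = 2.4264 × 24 ≈ 58.23 → 59

59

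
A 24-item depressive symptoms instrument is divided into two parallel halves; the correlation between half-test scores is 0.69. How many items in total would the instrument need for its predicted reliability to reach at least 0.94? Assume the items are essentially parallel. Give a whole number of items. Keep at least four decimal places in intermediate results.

r_full = 2(0.69)/(1 + 0.69) = 0.8166
Solve Spearman-Brown for n: n = 0.94(1 − 0.8166) / [0.8166(1 − 0.94)] = 3.5186
Required items = 3.5186 × 24 = 84.45, so 85 items.

85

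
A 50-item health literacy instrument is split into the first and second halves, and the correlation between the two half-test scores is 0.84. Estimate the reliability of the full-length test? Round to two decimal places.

Apply the Spearman-Brown correction with n = 2:
r_full = 2r_hh / (1 + r_hh) = 2 × 0.84 / (1 + 0.84)
r_full = 1.6800 / 1.8400 ≈ 0.9130

0.91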